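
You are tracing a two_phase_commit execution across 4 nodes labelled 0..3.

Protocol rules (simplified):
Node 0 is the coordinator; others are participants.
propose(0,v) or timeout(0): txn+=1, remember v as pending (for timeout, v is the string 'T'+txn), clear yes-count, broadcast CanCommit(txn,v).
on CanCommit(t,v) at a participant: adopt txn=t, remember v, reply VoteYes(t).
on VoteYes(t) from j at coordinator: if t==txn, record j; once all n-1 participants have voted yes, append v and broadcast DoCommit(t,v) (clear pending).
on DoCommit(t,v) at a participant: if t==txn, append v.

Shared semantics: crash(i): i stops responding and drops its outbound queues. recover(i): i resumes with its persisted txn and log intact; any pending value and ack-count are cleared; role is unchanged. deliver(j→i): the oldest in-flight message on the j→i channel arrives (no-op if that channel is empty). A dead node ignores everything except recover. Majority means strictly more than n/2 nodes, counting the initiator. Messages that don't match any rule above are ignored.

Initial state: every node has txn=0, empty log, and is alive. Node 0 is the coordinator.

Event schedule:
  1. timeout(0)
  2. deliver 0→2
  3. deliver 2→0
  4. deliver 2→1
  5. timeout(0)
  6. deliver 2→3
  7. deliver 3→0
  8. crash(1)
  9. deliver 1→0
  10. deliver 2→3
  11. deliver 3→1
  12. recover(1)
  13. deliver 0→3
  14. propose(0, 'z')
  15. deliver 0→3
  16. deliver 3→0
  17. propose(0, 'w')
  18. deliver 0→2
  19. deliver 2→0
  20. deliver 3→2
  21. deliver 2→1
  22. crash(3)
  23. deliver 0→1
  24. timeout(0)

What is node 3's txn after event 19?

after 1 — timeout(0): n0:coor/t1/[-]
after 2 — deliver 0→2: n2:part/t1/[-]
after 3 — deliver 2→0: ·
after 4 — deliver 2→1: ·
after 5 — timeout(0): n0:coor/t2/[-]
after 6 — deliver 2→3: ·
after 7 — deliver 3→0: ·
after 8 — crash(1): n1:✗part/t0/[-]
after 9 — deliver 1→0: ·
after 10 — deliver 2→3: ·
after 11 — deliver 3→1: ·
after 12 — recover(1): n1:part/t0/[-]
after 13 — deliver 0→3: n3:part/t1/[-]
after 14 — propose(0,'z'): n0:coor/t3/[-]
after 15 — deliver 0→3: n3:part/t2/[-]
after 16 — deliver 3→0: ·
after 17 — propose(0,'w'): n0:coor/t4/[-]
after 18 — deliver 0→2: n2:part/t2/[-]
after 19 — deliver 2→0: ·

2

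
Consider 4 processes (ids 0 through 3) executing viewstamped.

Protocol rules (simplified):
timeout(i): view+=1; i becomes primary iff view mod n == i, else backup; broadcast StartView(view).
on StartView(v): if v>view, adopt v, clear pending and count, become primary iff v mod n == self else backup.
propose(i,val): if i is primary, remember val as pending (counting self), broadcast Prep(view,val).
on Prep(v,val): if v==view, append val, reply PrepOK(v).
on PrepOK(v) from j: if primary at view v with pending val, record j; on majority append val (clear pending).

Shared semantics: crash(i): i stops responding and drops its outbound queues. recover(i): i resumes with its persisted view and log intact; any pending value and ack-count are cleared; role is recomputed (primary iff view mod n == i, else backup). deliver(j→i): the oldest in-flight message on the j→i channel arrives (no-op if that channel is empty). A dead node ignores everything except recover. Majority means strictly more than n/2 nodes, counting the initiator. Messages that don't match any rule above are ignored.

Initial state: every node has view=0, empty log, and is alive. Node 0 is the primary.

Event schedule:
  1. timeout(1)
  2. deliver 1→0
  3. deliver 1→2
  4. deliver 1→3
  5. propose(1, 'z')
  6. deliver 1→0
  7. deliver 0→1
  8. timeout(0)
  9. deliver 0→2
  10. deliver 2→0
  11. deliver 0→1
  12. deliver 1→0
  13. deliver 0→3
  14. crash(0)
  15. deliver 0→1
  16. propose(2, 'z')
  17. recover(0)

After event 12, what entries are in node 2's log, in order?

step 1 timeout(1): 1={prim,v=1,log=-}
step 2 deliver 1→0: 0={back,v=1,log=-}
step 3 deliver 1→2: 2={back,v=1,log=-}
step 4 deliver 1→3: 3={back,v=1,log=-}
step 5 propose(1,'z'): —
step 6 deliver 1→0: 0={back,v=1,log=z}
step 7 deliver 0→1: —
step 8 timeout(0): 0={back,v=2,log=z}
step 9 deliver 0→2: 2={prim,v=2,log=-}
step 10 deliver 2→0: —
step 11 deliver 0→1: 1={back,v=2,log=-}
step 12 deliver 1→0: —

empty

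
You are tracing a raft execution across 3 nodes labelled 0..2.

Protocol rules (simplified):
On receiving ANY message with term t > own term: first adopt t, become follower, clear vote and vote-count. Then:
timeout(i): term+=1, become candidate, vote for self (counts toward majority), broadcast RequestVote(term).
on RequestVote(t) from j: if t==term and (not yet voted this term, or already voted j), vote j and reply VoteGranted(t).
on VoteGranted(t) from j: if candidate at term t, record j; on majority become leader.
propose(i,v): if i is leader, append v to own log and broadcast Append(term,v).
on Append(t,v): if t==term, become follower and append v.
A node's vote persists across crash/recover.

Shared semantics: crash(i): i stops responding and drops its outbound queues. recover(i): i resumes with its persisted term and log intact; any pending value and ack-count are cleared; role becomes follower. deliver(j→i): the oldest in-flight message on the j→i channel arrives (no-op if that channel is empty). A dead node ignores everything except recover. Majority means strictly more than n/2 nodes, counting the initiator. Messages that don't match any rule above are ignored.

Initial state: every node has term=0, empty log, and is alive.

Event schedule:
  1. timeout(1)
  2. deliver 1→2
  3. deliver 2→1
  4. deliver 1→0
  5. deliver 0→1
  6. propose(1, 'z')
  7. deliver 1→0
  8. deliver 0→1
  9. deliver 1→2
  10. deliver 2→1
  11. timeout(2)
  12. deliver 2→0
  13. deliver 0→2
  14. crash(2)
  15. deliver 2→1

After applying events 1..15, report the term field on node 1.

e1 timeout(1): 1[cand,t=1,-]
e2 deliver 1→2: 2[foll,t=1,-]
e3 deliver 2→1: 1[lead,t=1,-]
e4 deliver 1→0: 0[foll,t=1,-]
e5 deliver 0→1: ·
e6 propose(1,'z'): 1[lead,t=1,z]
e7 deliver 1→0: 0[foll,t=1,z]
e8 deliver 0→1: ·
e9 deliver 1→2: 2[foll,t=1,z]
e10 deliver 2→1: ·
e11 timeout(2): 2[cand,t=2,z]
e12 deliver 2→0: 0[foll,t=2,z]
e13 deliver 0→2: 2[lead,t=2,z]
e14 crash(2): 2[✗lead,t=2,z]
e15 deliver 2→1: ·

1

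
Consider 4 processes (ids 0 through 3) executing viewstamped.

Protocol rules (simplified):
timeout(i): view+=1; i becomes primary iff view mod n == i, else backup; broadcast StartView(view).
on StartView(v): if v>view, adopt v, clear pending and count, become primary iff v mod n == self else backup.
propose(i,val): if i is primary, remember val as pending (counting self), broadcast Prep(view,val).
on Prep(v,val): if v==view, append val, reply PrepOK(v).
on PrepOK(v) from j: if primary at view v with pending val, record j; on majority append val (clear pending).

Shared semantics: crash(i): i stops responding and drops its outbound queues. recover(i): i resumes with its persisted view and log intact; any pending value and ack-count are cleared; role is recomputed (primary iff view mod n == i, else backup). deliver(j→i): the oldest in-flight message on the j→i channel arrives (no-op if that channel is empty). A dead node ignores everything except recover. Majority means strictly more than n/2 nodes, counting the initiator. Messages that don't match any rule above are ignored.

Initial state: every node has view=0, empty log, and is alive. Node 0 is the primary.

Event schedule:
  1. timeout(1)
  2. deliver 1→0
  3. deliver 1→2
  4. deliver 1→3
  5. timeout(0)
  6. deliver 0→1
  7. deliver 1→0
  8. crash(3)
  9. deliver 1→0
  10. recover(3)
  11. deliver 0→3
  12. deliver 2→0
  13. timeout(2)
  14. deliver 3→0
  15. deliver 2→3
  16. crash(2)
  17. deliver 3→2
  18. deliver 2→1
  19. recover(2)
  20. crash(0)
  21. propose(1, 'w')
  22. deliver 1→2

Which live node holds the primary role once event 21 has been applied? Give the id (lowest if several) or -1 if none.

2

step 1 timeout(1): 1={prim,v=1,log=-}
step 2 deliver 1→0: 0={back,v=1,log=-}
step 3 deliver 1→2: 2={back,v=1,log=-}
step 4 deliver 1→3: 3={back,v=1,log=-}
step 5 timeout(0): 0={back,v=2,log=-}
step 6 deliver 0→1: 1={back,v=2,log=-}
step 7 deliver 1→0: —
step 8 crash(3): 3={✗back,v=1,log=-}
step 9 deliver 1→0: —
step 10 recover(3): 3={back,v=1,log=-}
step 11 deliver 0→3: 3={back,v=2,log=-}
step 12 deliver 2→0: —
step 13 timeout(2): 2={prim,v=2,log=-}
step 14 deliver 3→0: —
step 15 deliver 2→3: —
step 16 crash(2): 2={✗prim,v=2,log=-}
step 17 deliver 3→2: —
step 18 deliver 2→1: —
step 19 recover(2): 2={prim,v=2,log=-}
step 20 crash(0): 0={✗back,v=2,log=-}
step 21 propose(1,'w'): —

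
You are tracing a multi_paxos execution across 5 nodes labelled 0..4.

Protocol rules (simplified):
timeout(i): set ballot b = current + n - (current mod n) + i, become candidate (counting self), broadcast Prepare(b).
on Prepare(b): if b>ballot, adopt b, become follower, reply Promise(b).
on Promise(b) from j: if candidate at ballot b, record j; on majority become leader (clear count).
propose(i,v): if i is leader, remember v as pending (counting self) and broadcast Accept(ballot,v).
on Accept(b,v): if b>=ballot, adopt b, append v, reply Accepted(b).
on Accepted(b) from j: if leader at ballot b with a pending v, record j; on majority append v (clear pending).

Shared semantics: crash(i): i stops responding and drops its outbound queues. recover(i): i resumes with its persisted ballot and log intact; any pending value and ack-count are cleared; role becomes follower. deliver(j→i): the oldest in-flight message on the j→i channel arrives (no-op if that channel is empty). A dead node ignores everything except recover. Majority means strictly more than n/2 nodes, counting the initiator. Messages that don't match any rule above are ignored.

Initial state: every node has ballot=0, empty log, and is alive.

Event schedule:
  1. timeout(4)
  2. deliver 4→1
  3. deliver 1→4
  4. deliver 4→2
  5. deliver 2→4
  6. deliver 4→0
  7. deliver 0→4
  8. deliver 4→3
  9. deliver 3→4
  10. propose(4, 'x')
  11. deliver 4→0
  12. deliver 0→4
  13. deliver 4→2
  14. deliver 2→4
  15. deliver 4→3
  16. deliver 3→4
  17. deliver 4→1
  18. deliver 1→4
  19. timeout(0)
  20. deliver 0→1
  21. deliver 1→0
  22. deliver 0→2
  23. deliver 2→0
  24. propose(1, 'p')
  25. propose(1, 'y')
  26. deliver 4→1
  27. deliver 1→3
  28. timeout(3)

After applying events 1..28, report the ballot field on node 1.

10

e1 timeout(4): 4[cand,b=9,-]
e2 deliver 4→1: 1[foll,b=9,-]
e3 deliver 1→4: ·
e4 deliver 4→2: 2[foll,b=9,-]
e5 deliver 2→4: 4[lead,b=9,-]
e6 deliver 4→0: 0[foll,b=9,-]
e7 deliver 0→4: ·
e8 deliver 4→3: 3[foll,b=9,-]
e9 deliver 3→4: ·
e10 propose(4,'x'): ·
e11 deliver 4→0: 0[foll,b=9,x]
e12 deliver 0→4: ·
e13 deliver 4→2: 2[foll,b=9,x]
e14 deliver 2→4: 4[lead,b=9,x]
e15 deliver 4→3: 3[foll,b=9,x]
e16 deliver 3→4: ·
e17 deliver 4→1: 1[foll,b=9,x]
e18 deliver 1→4: ·
e19 timeout(0): 0[cand,b=10,x]
e20 deliver 0→1: 1[foll,b=10,x]
e21 deliver 1→0: ·
e22 deliver 0→2: 2[foll,b=10,x]
e23 deliver 2→0: 0[lead,b=10,x]
e24 propose(1,'p'): ·
e25 propose(1,'y'): ·
e26 deliver 4→1: ·
e27 deliver 1→3: ·
e28 timeout(3): 3[cand,b=13,x]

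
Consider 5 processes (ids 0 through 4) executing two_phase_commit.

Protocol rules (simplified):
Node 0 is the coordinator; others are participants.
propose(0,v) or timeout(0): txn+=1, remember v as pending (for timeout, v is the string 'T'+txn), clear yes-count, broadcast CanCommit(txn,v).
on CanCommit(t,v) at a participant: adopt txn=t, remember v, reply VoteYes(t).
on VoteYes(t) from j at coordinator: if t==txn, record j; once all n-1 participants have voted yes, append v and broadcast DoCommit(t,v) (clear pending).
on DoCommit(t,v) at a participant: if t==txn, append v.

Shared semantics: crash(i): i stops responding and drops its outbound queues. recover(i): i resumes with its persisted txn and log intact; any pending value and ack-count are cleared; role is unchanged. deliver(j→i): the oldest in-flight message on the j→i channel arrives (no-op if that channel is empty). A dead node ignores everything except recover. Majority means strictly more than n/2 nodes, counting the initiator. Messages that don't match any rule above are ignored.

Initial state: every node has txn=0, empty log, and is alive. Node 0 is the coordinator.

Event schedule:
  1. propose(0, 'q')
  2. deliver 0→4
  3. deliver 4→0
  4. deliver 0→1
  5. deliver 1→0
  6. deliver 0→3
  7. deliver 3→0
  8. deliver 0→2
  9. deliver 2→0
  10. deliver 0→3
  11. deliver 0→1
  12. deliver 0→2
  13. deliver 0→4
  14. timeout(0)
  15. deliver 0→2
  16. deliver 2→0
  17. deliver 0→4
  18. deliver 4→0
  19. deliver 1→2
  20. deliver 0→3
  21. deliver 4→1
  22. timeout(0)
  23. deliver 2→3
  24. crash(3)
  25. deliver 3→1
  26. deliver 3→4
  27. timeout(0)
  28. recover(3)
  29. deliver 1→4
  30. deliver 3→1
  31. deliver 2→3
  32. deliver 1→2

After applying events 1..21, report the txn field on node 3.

2

1. propose(0,'q'):  <0:coor t1 ->
2. deliver 0→4:  <4:part t1 ->
3. deliver 4→0:  nop
4. deliver 0→1:  <1:part t1 ->
5. deliver 1→0:  nop
6. deliver 0→3:  <3:part t1 ->
7. deliver 3→0:  nop
8. deliver 0→2:  <2:part t1 ->
9. deliver 2→0:  <0:coor t1 q>
10. deliver 0→3:  <3:part t1 q>
11. deliver 0→1:  <1:part t1 q>
12. deliver 0→2:  <2:part t1 q>
13. deliver 0→4:  <4:part t1 q>
14. timeout(0):  <0:coor t2 q>
15. deliver 0→2:  <2:part t2 q>
16. deliver 2→0:  nop
17. deliver 0→4:  <4:part t2 q>
18. deliver 4→0:  nop
19. deliver 1→2:  nop
20. deliver 0→3:  <3:part t2 q>
21. deliver 4→1:  nop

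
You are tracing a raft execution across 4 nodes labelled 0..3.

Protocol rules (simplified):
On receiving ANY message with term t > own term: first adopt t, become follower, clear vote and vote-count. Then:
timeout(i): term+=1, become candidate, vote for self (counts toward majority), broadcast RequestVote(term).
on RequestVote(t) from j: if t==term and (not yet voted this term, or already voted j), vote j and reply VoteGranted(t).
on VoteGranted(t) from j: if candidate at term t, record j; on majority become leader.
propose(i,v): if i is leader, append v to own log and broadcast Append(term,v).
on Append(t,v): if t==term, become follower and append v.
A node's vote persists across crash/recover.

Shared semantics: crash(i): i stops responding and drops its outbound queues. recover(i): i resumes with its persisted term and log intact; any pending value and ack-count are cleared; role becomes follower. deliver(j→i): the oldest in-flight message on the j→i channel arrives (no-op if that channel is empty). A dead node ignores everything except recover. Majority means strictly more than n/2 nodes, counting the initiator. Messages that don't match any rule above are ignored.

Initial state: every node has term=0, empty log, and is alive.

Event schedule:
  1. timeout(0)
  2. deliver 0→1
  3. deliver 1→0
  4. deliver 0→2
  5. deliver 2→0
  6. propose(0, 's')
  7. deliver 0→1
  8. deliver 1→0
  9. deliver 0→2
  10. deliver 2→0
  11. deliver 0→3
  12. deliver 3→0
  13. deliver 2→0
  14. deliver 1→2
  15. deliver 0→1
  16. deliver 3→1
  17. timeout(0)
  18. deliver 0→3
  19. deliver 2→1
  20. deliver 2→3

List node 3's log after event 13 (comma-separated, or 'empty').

step 1 timeout(0): 0={cand,t=1,log=-}
step 2 deliver 0→1: 1={foll,t=1,log=-}
step 3 deliver 1→0: —
step 4 deliver 0→2: 2={foll,t=1,log=-}
step 5 deliver 2→0: 0={lead,t=1,log=-}
step 6 propose(0,'s'): 0={lead,t=1,log=s}
step 7 deliver 0→1: 1={foll,t=1,log=s}
step 8 deliver 1→0: —
step 9 deliver 0→2: 2={foll,t=1,log=s}
step 10 deliver 2→0: —
step 11 deliver 0→3: 3={foll,t=1,log=-}
step 12 deliver 3→0: —
step 13 deliver 2→0: —

empty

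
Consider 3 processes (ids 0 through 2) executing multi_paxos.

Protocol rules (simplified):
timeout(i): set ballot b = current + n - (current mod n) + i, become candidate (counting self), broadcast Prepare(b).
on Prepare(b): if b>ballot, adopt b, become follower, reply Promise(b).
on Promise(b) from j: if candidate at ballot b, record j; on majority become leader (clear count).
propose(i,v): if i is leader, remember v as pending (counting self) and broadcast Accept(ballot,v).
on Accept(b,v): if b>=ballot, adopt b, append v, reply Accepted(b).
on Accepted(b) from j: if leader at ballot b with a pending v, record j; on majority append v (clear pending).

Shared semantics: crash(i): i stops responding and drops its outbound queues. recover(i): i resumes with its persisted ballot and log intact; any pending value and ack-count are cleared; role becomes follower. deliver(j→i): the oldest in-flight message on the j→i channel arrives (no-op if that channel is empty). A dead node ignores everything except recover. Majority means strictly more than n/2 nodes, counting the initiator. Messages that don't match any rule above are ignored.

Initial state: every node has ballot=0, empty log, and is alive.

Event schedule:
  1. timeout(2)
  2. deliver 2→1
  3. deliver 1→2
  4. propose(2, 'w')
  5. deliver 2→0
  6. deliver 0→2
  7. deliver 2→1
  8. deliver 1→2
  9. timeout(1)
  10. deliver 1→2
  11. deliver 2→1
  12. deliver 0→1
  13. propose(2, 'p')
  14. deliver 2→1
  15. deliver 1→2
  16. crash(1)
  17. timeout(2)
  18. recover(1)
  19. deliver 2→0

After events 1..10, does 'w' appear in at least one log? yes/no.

yes

e1 timeout(2): 2[cand,b=5,-]
e2 deliver 2→1: 1[foll,b=5,-]
e3 deliver 1→2: 2[lead,b=5,-]
e4 propose(2,'w'): ·
e5 deliver 2→0: 0[foll,b=5,-]
e6 deliver 0→2: ·
e7 deliver 2→1: 1[foll,b=5,w]
e8 deliver 1→2: 2[lead,b=5,w]
e9 timeout(1): 1[cand,b=7,w]
e10 deliver 1→2: 2[foll,b=7,w]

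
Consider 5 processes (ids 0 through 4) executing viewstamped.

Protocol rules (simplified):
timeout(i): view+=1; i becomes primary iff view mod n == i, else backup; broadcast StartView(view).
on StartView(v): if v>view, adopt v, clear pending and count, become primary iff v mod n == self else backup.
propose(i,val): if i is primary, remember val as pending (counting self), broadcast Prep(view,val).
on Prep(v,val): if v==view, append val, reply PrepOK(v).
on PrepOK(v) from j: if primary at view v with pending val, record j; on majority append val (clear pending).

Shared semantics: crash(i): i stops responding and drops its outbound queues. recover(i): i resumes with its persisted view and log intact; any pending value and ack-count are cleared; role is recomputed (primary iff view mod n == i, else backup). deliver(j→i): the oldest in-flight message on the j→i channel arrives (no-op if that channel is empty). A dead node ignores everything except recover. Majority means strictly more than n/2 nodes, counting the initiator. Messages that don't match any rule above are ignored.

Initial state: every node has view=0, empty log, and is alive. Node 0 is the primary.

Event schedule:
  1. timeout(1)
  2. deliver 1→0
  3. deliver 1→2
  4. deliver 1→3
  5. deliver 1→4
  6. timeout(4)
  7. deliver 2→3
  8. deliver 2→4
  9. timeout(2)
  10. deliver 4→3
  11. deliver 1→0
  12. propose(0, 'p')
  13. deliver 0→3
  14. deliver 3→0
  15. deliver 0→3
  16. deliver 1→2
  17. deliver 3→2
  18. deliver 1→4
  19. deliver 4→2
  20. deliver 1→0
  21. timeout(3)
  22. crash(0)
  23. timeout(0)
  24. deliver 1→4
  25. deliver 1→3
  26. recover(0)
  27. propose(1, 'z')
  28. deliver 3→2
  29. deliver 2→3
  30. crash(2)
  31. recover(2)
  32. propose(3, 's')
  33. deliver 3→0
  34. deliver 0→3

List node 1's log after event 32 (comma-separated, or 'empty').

1. timeout(1):  <1:prim v1 ->
2. deliver 1→0:  <0:back v1 ->
3. deliver 1→2:  <2:back v1 ->
4. deliver 1→3:  <3:back v1 ->
5. deliver 1→4:  <4:back v1 ->
6. timeout(4):  <4:back v2 ->
7. deliver 2→3:  nop
8. deliver 2→4:  nop
9. timeout(2):  <2:prim v2 ->
10. deliver 4→3:  <3:back v2 ->
11. deliver 1→0:  nop
12. propose(0,'p'):  nop
13. deliver 0→3:  nop
14. deliver 3→0:  nop
15. deliver 0→3:  nop
16. deliver 1→2:  nop
17. deliver 3→2:  nop
18. deliver 1→4:  nop
19. deliver 4→2:  nop
20. deliver 1→0:  nop
21. timeout(3):  <3:prim v3 ->
22. crash(0):  <0:✗back v1 ->
23. timeout(0):  nop
24. deliver 1→4:  nop
25. deliver 1→3:  nop
26. recover(0):  <0:back v1 ->
27. propose(1,'z'):  nop
28. deliver 3→2:  <2:back v3 ->
29. deliver 2→3:  nop
30. crash(2):  <2:✗back v3 ->
31. recover(2):  <2:back v3 ->
32. propose(3,'s'):  nop

empty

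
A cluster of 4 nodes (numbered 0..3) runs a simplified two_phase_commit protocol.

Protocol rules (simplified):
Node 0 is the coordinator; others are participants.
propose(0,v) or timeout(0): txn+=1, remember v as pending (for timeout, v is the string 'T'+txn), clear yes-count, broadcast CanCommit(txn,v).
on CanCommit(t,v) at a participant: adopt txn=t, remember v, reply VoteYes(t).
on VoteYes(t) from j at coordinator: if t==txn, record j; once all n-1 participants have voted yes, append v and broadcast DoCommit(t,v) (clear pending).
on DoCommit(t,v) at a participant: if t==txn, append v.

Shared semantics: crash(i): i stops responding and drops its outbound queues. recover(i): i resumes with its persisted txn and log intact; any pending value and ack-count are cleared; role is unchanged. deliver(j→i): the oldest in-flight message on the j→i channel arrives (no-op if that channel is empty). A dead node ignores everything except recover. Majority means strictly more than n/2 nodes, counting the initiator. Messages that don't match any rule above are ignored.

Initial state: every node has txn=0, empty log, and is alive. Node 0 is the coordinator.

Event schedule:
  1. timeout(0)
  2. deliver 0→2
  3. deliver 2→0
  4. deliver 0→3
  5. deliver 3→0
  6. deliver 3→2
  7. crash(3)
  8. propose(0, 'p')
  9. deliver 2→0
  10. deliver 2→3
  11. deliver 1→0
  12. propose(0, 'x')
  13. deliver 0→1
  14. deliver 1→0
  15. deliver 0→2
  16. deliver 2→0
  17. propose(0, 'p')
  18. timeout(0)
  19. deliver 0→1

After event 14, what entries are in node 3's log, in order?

[1] timeout(0) → N0(coor t1 [-])
[2] deliver 0→2 → N2(part t1 [-])
[3] deliver 2→0 → ∅
[4] deliver 0→3 → N3(part t1 [-])
[5] deliver 3→0 → ∅
[6] deliver 3→2 → ∅
[7] crash(3) → N3(✗part t1 [-])
[8] propose(0,'p') → N0(coor t2 [-])
[9] deliver 2→0 → ∅
[10] deliver 2→3 → ∅
[11] deliver 1→0 → ∅
[12] propose(0,'x') → N0(coor t3 [-])
[13] deliver 0→1 → N1(part t1 [-])
[14] deliver 1→0 → ∅

empty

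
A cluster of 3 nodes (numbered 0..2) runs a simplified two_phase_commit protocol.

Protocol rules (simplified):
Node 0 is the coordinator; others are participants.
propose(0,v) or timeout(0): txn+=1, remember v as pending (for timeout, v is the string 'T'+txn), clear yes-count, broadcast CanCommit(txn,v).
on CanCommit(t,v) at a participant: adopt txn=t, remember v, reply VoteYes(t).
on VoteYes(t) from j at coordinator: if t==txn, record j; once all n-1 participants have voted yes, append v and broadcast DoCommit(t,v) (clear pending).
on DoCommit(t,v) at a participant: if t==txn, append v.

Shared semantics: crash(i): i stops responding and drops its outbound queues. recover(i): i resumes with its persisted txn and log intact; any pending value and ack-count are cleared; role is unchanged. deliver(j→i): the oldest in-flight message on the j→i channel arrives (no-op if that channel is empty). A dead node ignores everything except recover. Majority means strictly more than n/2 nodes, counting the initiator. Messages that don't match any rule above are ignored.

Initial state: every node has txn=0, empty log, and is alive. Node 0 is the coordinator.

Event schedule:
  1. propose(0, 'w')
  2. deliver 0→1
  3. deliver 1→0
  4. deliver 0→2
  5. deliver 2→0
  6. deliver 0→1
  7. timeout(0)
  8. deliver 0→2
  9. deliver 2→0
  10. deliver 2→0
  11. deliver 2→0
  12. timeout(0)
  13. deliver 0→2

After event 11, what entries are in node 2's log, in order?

1. propose(0,'w'):  <0:coor t1 ->
2. deliver 0→1:  <1:part t1 ->
3. deliver 1→0:  nop
4. deliver 0→2:  <2:part t1 ->
5. deliver 2→0:  <0:coor t1 w>
6. deliver 0→1:  <1:part t1 w>
7. timeout(0):  <0:coor t2 w>
8. deliver 0→2:  <2:part t1 w>
9. deliver 2→0:  nop
10. deliver 2→0:  nop
11. deliver 2→0:  nop

w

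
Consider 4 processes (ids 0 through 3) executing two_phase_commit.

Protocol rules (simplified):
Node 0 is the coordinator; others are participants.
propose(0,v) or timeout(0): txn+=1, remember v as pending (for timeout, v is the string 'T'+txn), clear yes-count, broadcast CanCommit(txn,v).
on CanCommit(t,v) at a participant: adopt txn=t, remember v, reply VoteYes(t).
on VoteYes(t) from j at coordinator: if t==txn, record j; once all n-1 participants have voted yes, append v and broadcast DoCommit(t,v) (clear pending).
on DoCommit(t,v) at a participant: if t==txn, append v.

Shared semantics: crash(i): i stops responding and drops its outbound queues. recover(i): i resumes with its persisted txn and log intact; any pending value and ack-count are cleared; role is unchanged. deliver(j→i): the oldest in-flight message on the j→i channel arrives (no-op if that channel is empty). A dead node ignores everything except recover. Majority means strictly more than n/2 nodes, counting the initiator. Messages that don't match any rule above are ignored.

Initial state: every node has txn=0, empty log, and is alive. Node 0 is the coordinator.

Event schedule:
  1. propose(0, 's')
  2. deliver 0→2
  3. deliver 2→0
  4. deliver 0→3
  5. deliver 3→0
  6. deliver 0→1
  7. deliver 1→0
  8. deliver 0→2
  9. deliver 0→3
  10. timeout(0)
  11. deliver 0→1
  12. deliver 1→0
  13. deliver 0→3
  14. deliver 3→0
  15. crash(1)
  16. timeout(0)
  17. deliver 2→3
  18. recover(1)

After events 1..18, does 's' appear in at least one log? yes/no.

1. propose(0,'s'):  <0:coor t1 ->
2. deliver 0→2:  <2:part t1 ->
3. deliver 2→0:  nop
4. deliver 0→3:  <3:part t1 ->
5. deliver 3→0:  nop
6. deliver 0→1:  <1:part t1 ->
7. deliver 1→0:  <0:coor t1 s>
8. deliver 0→2:  <2:part t1 s>
9. deliver 0→3:  <3:part t1 s>
10. timeout(0):  <0:coor t2 s>
11. deliver 0→1:  <1:part t1 s>
12. deliver 1→0:  nop
13. deliver 0→3:  <3:part t2 s>
14. deliver 3→0:  nop
15. crash(1):  <1:✗part t1 s>
16. timeout(0):  <0:coor t3 s>
17. deliver 2→3:  nop
18. recover(1):  <1:part t1 s>

yes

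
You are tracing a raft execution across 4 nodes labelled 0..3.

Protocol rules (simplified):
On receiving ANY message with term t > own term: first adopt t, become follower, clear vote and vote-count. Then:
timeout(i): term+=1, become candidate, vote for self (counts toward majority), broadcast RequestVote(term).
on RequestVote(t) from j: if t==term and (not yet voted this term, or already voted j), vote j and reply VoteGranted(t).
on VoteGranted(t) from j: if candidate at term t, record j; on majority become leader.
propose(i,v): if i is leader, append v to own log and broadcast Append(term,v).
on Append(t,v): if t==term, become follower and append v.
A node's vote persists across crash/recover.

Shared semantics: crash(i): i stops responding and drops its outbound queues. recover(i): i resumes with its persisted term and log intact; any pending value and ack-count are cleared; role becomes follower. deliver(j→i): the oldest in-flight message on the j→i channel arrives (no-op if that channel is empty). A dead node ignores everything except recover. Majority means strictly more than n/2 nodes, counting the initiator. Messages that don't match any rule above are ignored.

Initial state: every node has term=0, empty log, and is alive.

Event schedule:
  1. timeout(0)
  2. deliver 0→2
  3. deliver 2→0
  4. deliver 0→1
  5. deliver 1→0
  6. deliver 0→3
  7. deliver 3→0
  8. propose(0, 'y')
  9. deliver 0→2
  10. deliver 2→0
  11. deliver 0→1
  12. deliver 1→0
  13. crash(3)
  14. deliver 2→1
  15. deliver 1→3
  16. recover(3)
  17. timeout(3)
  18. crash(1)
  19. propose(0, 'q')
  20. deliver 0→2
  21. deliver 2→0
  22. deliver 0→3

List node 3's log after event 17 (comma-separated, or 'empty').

empty

after 1 — timeout(0): n0:cand/t1/[-]
after 2 — deliver 0→2: n2:foll/t1/[-]
after 3 — deliver 2→0: ·
after 4 — deliver 0→1: n1:foll/t1/[-]
after 5 — deliver 1→0: n0:lead/t1/[-]
after 6 — deliver 0→3: n3:foll/t1/[-]
after 7 — deliver 3→0: ·
after 8 — propose(0,'y'): n0:lead/t1/[y]
after 9 — deliver 0→2: n2:foll/t1/[y]
after 10 — deliver 2→0: ·
after 11 — deliver 0→1: n1:foll/t1/[y]
after 12 — deliver 1→0: ·
after 13 — crash(3): n3:✗foll/t1/[-]
after 14 — deliver 2→1: ·
after 15 — deliver 1→3: ·
after 16 — recover(3): n3:foll/t1/[-]
after 17 — timeout(3): n3:cand/t2/[-]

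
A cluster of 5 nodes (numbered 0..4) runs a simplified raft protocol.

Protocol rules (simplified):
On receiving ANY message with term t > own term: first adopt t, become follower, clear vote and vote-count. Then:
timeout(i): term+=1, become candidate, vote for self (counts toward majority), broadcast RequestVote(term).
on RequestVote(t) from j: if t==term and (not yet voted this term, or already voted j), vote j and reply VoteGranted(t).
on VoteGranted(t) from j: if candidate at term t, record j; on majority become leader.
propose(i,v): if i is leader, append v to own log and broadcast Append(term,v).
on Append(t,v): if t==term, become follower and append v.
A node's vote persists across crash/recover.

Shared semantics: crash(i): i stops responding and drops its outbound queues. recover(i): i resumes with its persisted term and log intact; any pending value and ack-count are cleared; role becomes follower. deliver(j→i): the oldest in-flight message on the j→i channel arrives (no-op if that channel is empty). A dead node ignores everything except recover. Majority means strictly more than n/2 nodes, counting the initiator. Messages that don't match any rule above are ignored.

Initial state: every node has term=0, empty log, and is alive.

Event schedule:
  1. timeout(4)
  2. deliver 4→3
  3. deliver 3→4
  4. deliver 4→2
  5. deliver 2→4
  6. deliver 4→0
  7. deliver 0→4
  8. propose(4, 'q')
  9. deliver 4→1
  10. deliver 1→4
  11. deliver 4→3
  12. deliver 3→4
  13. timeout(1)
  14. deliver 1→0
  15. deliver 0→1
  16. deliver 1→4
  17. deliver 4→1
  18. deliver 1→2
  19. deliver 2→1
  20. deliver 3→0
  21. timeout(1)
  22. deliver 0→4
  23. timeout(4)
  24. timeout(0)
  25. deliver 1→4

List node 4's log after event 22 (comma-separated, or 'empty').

e1 timeout(4): 4[cand,t=1,-]
e2 deliver 4→3: 3[foll,t=1,-]
e3 deliver 3→4: ·
e4 deliver 4→2: 2[foll,t=1,-]
e5 deliver 2→4: 4[lead,t=1,-]
e6 deliver 4→0: 0[foll,t=1,-]
e7 deliver 0→4: ·
e8 propose(4,'q'): 4[lead,t=1,q]
e9 deliver 4→1: 1[foll,t=1,-]
e10 deliver 1→4: ·
e11 deliver 4→3: 3[foll,t=1,q]
e12 deliver 3→4: ·
e13 timeout(1): 1[cand,t=2,-]
e14 deliver 1→0: 0[foll,t=2,-]
e15 deliver 0→1: ·
e16 deliver 1→4: 4[foll,t=2,q]
e17 deliver 4→1: ·
e18 deliver 1→2: 2[foll,t=2,-]
e19 deliver 2→1: 1[lead,t=2,-]
e20 deliver 3→0: ·
e21 timeout(1): 1[cand,t=3,-]
e22 deliver 0→4: ·

q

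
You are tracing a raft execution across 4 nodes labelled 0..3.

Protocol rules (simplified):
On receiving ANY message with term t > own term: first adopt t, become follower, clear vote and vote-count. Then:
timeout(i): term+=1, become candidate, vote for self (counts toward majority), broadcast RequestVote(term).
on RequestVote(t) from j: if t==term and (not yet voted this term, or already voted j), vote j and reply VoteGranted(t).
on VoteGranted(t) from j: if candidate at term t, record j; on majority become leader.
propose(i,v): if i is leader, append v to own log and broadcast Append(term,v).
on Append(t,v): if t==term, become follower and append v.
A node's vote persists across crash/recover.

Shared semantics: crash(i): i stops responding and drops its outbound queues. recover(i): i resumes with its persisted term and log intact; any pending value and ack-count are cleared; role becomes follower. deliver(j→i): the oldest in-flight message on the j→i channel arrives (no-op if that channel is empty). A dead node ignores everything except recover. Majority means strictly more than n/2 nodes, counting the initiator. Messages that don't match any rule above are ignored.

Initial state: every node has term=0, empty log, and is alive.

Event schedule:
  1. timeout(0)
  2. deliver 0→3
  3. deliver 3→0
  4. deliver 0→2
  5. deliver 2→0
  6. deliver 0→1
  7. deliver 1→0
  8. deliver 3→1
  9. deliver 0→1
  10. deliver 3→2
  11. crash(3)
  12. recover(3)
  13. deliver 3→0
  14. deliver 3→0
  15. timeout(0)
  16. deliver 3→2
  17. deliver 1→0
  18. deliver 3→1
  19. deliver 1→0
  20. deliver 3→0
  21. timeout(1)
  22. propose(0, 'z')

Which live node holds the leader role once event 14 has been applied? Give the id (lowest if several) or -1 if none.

0

1. timeout(0):  <0:cand t1 ->
2. deliver 0→3:  <3:foll t1 ->
3. deliver 3→0:  nop
4. deliver 0→2:  <2:foll t1 ->
5. deliver 2→0:  <0:lead t1 ->
6. deliver 0→1:  <1:foll t1 ->
7. deliver 1→0:  nop
8. deliver 3→1:  nop
9. deliver 0→1:  nop
10. deliver 3→2:  nop
11. crash(3):  <3:✗foll t1 ->
12. recover(3):  <3:foll t1 ->
13. deliver 3→0:  nop
14. deliver 3→0:  nop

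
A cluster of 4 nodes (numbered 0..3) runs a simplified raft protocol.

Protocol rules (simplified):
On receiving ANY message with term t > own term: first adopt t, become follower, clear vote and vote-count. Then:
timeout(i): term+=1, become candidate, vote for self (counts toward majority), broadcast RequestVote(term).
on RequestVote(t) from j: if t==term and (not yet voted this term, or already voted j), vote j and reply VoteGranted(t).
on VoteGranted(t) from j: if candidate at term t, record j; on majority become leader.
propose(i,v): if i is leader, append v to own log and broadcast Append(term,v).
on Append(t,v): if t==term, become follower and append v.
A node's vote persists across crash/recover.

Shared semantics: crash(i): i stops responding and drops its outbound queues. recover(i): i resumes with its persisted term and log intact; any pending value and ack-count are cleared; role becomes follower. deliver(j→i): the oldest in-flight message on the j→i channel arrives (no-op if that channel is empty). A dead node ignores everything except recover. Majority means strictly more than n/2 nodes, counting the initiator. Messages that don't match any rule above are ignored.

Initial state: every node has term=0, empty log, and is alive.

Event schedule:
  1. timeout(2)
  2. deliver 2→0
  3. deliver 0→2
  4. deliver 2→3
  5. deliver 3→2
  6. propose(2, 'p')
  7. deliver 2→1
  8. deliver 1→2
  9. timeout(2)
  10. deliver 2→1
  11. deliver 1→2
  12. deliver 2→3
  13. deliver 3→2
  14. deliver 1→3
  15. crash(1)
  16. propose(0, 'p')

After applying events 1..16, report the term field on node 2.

after 1 — timeout(2): n2:cand/t1/[-]
after 2 — deliver 2→0: n0:foll/t1/[-]
after 3 — deliver 0→2: ·
after 4 — deliver 2→3: n3:foll/t1/[-]
after 5 — deliver 3→2: n2:lead/t1/[-]
after 6 — propose(2,'p'): n2:lead/t1/[p]
after 7 — deliver 2→1: n1:foll/t1/[-]
after 8 — deliver 1→2: ·
after 9 — timeout(2): n2:cand/t2/[p]
after 10 — deliver 2→1: n1:foll/t1/[p]
after 11 — deliver 1→2: ·
after 12 — deliver 2→3: n3:foll/t1/[p]
after 13 — deliver 3→2: ·
after 14 — deliver 1→3: ·
after 15 — crash(1): n1:✗foll/t1/[p]
after 16 — propose(0,'p'): ·

2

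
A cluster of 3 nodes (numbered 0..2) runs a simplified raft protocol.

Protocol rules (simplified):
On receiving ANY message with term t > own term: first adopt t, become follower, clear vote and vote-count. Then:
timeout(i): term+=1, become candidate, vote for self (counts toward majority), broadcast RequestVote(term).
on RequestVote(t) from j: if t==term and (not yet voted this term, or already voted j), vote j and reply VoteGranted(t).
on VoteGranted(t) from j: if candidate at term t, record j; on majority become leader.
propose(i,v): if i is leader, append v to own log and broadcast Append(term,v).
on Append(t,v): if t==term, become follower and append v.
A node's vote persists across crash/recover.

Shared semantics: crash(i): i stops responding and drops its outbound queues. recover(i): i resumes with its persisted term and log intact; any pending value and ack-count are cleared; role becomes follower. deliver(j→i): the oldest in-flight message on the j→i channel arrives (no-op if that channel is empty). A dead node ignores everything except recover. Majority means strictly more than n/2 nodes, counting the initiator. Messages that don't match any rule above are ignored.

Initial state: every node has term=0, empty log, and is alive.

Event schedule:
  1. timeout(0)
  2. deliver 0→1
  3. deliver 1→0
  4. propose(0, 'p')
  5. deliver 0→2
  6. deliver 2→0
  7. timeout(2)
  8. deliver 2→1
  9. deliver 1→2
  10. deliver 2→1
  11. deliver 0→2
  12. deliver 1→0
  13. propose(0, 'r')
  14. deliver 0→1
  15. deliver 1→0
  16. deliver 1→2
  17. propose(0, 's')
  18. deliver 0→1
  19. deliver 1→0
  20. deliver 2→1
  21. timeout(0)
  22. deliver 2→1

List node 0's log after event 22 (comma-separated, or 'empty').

e1 timeout(0): 0[cand,t=1,-]
e2 deliver 0→1: 1[foll,t=1,-]
e3 deliver 1→0: 0[lead,t=1,-]
e4 propose(0,'p'): 0[lead,t=1,p]
e5 deliver 0→2: 2[foll,t=1,-]
e6 deliver 2→0: ·
e7 timeout(2): 2[cand,t=2,-]
e8 deliver 2→1: 1[foll,t=2,-]
e9 deliver 1→2: 2[lead,t=2,-]
e10 deliver 2→1: ·
e11 deliver 0→2: ·
e12 deliver 1→0: ·
e13 propose(0,'r'): 0[lead,t=1,p,r]
e14 deliver 0→1: ·
e15 deliver 1→0: ·
e16 deliver 1→2: ·
e17 propose(0,'s'): 0[lead,t=1,p,r,s]
e18 deliver 0→1: ·
e19 deliver 1→0: ·
e20 deliver 2→1: ·
e21 timeout(0): 0[cand,t=2,p,r,s]
e22 deliver 2→1: ·

p,r,s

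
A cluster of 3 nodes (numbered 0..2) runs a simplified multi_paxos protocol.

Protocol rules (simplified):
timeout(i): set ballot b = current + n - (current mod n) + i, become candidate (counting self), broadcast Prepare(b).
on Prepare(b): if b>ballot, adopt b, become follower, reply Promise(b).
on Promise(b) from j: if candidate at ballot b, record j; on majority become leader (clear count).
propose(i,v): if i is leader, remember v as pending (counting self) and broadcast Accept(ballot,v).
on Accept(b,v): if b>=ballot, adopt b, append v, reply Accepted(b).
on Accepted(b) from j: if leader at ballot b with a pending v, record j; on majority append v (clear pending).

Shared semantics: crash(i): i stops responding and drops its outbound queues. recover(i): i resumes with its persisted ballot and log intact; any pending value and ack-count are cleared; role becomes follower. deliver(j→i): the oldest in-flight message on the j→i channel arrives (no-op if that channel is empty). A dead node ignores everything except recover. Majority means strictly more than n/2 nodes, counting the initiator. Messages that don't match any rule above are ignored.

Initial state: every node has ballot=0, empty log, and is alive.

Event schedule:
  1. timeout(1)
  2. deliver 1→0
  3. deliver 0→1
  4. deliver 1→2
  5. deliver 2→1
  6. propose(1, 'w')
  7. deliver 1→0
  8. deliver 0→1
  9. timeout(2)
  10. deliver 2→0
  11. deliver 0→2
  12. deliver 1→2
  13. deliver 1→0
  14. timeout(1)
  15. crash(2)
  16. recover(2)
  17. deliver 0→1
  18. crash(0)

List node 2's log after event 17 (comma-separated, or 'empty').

1. timeout(1):  <1:cand b4 ->
2. deliver 1→0:  <0:foll b4 ->
3. deliver 0→1:  <1:lead b4 ->
4. deliver 1→2:  <2:foll b4 ->
5. deliver 2→1:  nop
6. propose(1,'w'):  nop
7. deliver 1→0:  <0:foll b4 w>
8. deliver 0→1:  <1:lead b4 w>
9. timeout(2):  <2:cand b8 ->
10. deliver 2→0:  <0:foll b8 w>
11. deliver 0→2:  <2:lead b8 ->
12. deliver 1→2:  nop
13. deliver 1→0:  nop
14. timeout(1):  <1:cand b7 w>
15. crash(2):  <2:✗lead b8 ->
16. recover(2):  <2:foll b8 ->
17. deliver 0→1:  nop

empty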